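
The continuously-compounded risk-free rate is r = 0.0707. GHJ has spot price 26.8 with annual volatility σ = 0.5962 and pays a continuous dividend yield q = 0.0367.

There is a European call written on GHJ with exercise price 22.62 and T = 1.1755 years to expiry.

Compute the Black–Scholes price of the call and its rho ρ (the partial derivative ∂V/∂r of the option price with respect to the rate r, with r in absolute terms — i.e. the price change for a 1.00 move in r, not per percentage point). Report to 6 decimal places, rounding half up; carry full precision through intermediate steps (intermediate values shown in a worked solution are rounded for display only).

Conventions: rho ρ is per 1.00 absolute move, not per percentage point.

σ√T = 0.5962·√1.1755 = 0.646403
d₁ = (ln(S/K) + (r−q+σ²/2)T) / (σ√T) = (ln(26.8/22.62) + (0.0707−0.0367+0.5962²/2)·1.1755) / 0.646403 = (0.169567 + 0.248885) / 0.646403 = 0.647356
d₂ = d₁ − σ√T = 0.647356 − 0.646403 = 0.000953
e^{−rT} = 0.920252
e^{−qT} = 0.957776
N(d₁) = 0.741299,  N(d₂) = 0.500380
Call price V = S·e^{−qT}·N(d₁) − K·e^{−rT}·N(d₂) = 19.027972 − 10.415964 = 8.612008
ρ = K·T·e^{−rT}·N(d₂) = 12.243965

price = 8.612008
ρ = 12.243965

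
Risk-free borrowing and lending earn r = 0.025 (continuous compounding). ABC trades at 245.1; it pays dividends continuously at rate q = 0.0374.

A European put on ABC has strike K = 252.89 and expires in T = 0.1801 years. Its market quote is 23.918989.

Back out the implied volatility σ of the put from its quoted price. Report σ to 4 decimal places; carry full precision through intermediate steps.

sigma = 0.4657

At σ = 0.4657 the Black–Scholes value reproduces the quote:
σ√T = 0.4657·√0.1801 = 0.197635
d₁ = (ln(S/K) + (r−q+σ²/2)T) / (σ√T) = (ln(245.1/252.89) + (0.025−0.0374+0.4657²/2)·0.1801) / 0.197635 = (-0.031288 + 0.017296) / 0.197635 = -0.070796
d₂ = d₁ − σ√T = -0.070796 − 0.197635 = -0.268431
e^{−rT} = 0.995508
e^{−qT} = 0.993287
N(−d₁) = 0.528220,  N(−d₂) = 0.605816
V = K·e^{−rT}·N(−d₂) − S·e^{−qT}·N(−d₁) = 152.516618 − 128.597628 = 23.918989 (the observed quote) — the price is monotone increasing in volatility, hence this σ is the only solution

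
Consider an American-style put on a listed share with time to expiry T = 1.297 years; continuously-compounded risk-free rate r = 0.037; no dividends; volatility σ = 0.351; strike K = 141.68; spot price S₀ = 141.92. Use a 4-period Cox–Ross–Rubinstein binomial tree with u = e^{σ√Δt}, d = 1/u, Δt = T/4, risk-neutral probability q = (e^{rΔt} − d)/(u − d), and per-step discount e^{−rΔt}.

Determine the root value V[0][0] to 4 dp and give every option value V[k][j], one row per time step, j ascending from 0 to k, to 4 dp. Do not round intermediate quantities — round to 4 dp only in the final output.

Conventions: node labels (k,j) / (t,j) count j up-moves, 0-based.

Δt=0.32425  u=1.22124  d=0.81884  q=0.48019  discount=0.98807
step 4 (expiry): payoffs max(K−S,0) = 77.8780 46.5234 0.0000 0.0000 0.0000
k=3: (k=3,j=0): S=77.9178, K−S=63.7622, hold=62.0726 ⇒ V=63.7622 exercise | (k=3,j=1): S=116.2094, K−S=25.4706, hold=23.8949 ⇒ V=25.4706 exercise | (k=3,j=2): S=173.3189, K−S=0.0000, hold=0.0000 ⇒ V=0.0000 continue | (k=3,j=3): S=258.4941, K−S=0.0000, hold=0.0000 ⇒ V=0.0000 continue
k=2: (k=2,j=0): S=95.1566, K−S=46.5234, hold=44.8338 ⇒ V=46.5234 exercise | (k=2,j=1): S=141.9200, K−S=0.0000, hold=13.0819 ⇒ V=13.0819 continue | (k=2,j=2): S=211.6646, K−S=0.0000, hold=0.0000 ⇒ V=0.0000 continue
k=1: (k=1,j=0): S=116.2094, K−S=25.4706, hold=30.1018 ⇒ V=30.1018 continue | (k=1,j=1): S=173.3189, K−S=0.0000, hold=6.7190 ⇒ V=6.7190 continue
k=0: (k=0,j=0): S=141.9200, K−S=0.0000, hold=18.6485 ⇒ V=18.6485 continue

price = 18.6485
tree:
18.6485
30.1018 6.7190
46.5234 13.0819 0.0000
63.7622 25.4706 0.0000 0.0000
77.8780 46.5234 0.0000 0.0000 0.0000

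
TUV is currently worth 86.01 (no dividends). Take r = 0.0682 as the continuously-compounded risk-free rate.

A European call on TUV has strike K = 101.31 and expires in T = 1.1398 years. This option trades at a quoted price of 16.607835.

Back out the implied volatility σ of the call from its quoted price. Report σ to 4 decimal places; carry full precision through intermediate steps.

sigma = 0.5362

At σ = 0.5362 the Black–Scholes value reproduces the quote:
σ√T = 0.5362·√1.1398 = 0.572455
d₁ = (ln(S/K) + (r+σ²/2)T) / (σ√T) = (ln(86.01/101.31) + (0.0682+0.5362²/2)·1.1398) / 0.572455 = (-0.163722 + 0.241587) / 0.572455 = 0.136020
d₂ = d₁ − σ√T = 0.136020 − 0.572455 = -0.436435
e^{−rT} = 0.925210
N(d₁) = 0.554097,  N(d₂) = 0.331260
V = S·N(d₁) − K·e^{−rT}·N(d₂) = 47.657889 − 31.050054 = 16.607835 (the quoted price), and the Black–Scholes price is strictly increasing in σ, so σ is unique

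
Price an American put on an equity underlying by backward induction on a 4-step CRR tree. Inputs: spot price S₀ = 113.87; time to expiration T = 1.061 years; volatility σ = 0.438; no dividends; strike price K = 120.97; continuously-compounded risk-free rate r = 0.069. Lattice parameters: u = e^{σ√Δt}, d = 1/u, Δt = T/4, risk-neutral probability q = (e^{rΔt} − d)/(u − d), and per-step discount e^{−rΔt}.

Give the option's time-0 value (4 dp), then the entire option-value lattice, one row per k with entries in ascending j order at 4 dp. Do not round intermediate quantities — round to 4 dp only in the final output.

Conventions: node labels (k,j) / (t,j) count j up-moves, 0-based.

Δt=0.26525  u=1.25305  d=0.79805  q=0.48444  discount=0.98186
step 4 (expiry): payoffs max(K−S,0) = 74.7813 48.4475 7.1000 0.0000 0.0000
k=3: (k=3,j=0): S=57.8767, K−S=63.0933, hold=60.8994 ⇒ V=63.0933 exercise | (k=3,j=1): S=90.8743, K−S=30.0957, hold=27.9019 ⇒ V=30.0957 exercise | (k=3,j=2): S=142.6848, K−S=0.0000, hold=3.5941 ⇒ V=3.5941 continue | (k=3,j=3): S=224.0343, K−S=0.0000, hold=0.0000 ⇒ V=0.0000 continue
k=2: (k=2,j=0): S=72.5225, K−S=48.4475, hold=46.2537 ⇒ V=48.4475 exercise | (k=2,j=1): S=113.8700, K−S=7.1000, hold=16.9444 ⇒ V=16.9444 continue | (k=2,j=2): S=178.7912, K−S=0.0000, hold=1.8194 ⇒ V=1.8194 continue
k=1: (k=1,j=0): S=90.8743, K−S=30.0957, hold=32.5843 ⇒ V=32.5843 continue | (k=1,j=1): S=142.6848, K−S=0.0000, hold=9.4428 ⇒ V=9.4428 continue
k=0: (k=0,j=0): S=113.8700, K−S=7.1000, hold=20.9861 ⇒ V=20.9861 continue

price = 20.9861
tree:
20.9861
32.5843 9.4428
48.4475 16.9444 1.8194
63.0933 30.0957 3.5941 0.0000
74.7813 48.4475 7.1000 0.0000 0.0000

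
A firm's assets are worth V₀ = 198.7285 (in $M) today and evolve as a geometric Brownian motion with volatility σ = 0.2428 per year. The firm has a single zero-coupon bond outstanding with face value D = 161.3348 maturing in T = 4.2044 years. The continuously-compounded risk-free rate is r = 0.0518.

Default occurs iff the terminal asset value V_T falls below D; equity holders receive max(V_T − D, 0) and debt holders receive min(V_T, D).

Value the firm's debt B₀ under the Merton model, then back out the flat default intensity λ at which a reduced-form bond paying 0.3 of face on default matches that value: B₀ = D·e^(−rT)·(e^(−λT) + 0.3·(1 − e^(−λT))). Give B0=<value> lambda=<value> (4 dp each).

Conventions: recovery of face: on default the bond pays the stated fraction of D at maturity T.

B0=121.2268 lambda=0.0235

Equity is a call on the firm's assets struck at D = 161.3348:
d₁ = [ln(V₀/D) + (r + σ²/2)T] / (σ√T)
   = [ln(198.7285/161.3348) + (0.0518 + 0.5·0.2428²)·4.2044] / (0.2428·√4.2044)
   = [0.208458 + 0.341716] / 0.497853 = 1.105095
d₂ = d₁ − σ√T = 1.105095 − 0.497853 = 0.607243
N(d₁) = 0.865441,  N(d₂) = 0.728155,  e^(−rT) = 0.804296
E₀ = V₀·N(d₁) − D·e^(−rT)·N(d₂)
   = 198.7285·0.865441 − 161.3348·0.804296·0.728155 = 77.501676
B₀ = V₀ − E₀ = 198.7285 − 77.501676 = 121.226824
e^(−λT) = (B₀·e^(rT)/D − 0.3)/(1 − 0.3) = (121.2268·1.243323/161.3348 − 0.3)/0.7 = 0.90604553
λ = −ln(0.90604553)/4.2044 = 0.023467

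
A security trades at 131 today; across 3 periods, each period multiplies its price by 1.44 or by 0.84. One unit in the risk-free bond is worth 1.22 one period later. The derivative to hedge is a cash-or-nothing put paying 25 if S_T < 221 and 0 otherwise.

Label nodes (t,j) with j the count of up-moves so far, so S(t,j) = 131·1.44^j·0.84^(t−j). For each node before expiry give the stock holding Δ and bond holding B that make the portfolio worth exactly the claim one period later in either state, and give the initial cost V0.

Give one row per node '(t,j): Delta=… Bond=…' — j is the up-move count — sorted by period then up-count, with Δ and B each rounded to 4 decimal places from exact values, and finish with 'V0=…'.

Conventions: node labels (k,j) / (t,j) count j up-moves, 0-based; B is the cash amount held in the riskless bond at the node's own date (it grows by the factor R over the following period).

(0,0): Delta=-0.0993 Bond=17.1974
(1,0): Delta=-0.1966 Bond=31.6895
(1,1): Delta=-0.0664 Bond=14.7810
(2,0): Delta=0.0000 Bond=20.4918
(2,1): Delta=-0.2630 Bond=49.1803
(2,2): Delta=0.0000 Bond=0.0000
V0=4.1956

Under the risk-neutral measure, an up-move has probability p* = (R−d)/(u−d) = 0.6333 and values discount at R = 1.22.
Expiry values: V(3,0)=25.0000, V(3,1)=25.0000, V(3,2)=0.0000, V(3,3)=0.0000
(2,0): S=92.4336. Δ = (V_up−V_dn)/(S_up−S_dn) = (25.0000−25.0000)/(133.1044−77.6442) = 0.0000. V = [p*·25.0000 + (1−p*)·25.0000]/1.22 = 20.4918. B = V − Δ·S = 20.4918.
(2,1): S=158.4576. Δ = (V_up−V_dn)/(S_up−S_dn) = (0.0000−25.0000)/(228.1789−133.1044) = -0.2630. V = [p*·0.0000 + (1−p*)·25.0000]/1.22 = 7.5137. B = V − Δ·S = 49.1803.
(2,2): S=271.6416. Δ = (V_up−V_dn)/(S_up−S_dn) = (0.0000−0.0000)/(391.1639−228.1789) = 0.0000. V = [p*·0.0000 + (1−p*)·0.0000]/1.22 = 0.0000. B = V − Δ·S = 0.0000.
(1,0): S=110.0400. Δ = (V_up−V_dn)/(S_up−S_dn) = (7.5137−20.4918)/(158.4576−92.4336) = -0.1966. V = [p*·7.5137 + (1−p*)·20.4918]/1.22 = 10.0593. B = V − Δ·S = 31.6895.
(1,1): S=188.6400. Δ = (V_up−V_dn)/(S_up−S_dn) = (0.0000−7.5137)/(271.6416−158.4576) = -0.0664. V = [p*·0.0000 + (1−p*)·7.5137]/1.22 = 2.2582. B = V − Δ·S = 14.7810.
(0,0): S=131.0000. Δ = (V_up−V_dn)/(S_up−S_dn) = (2.2582−10.0593)/(188.6400−110.0400) = -0.0993. V = [p*·2.2582 + (1−p*)·10.0593]/1.22 = 4.1956. B = V − Δ·S = 17.1974.
Sanity check at the root: Δ(0,0)·S0 + B(0,0) reproduces V0 = 4.1956.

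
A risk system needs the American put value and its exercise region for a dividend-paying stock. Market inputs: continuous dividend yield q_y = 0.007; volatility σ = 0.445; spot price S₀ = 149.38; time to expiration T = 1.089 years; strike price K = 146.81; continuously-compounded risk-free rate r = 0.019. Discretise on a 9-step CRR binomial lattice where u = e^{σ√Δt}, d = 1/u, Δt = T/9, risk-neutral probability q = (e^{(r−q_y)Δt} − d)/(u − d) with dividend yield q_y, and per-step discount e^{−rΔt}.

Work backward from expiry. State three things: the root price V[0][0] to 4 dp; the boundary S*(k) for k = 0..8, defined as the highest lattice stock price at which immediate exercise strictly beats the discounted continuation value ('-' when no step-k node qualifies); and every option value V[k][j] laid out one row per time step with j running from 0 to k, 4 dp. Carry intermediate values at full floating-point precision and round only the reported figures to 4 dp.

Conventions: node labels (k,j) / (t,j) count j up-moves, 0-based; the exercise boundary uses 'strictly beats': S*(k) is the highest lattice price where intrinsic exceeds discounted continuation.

Δt=0.12100, u=1.16742, d=0.85659, q=0.46605, disc=e^(-rΔt)=0.99770
k=9 terminal: V=max(K-S,0) → 109.7198 96.2612 77.9190 52.9210 18.8523 0.0000 0.0000 0.0000 0.0000 0.0000
k=8: j=0 S=43.2997 intr=103.5103 cont=103.2098 V=103.5103[EX]; j=1 S=59.0115 intr=87.7985 cont=87.5113 V=87.7985[EX]; j=2 S=80.4245 intr=66.3855 cont=66.1164 V=66.3855[EX]; j=3 S=109.6076 intr=37.2024 cont=36.9581 V=37.2024[EX]; j=4 S=149.3800 intr=0.0000 cont=10.0430 V=10.0430[hold]; j=5 S=203.5843 intr=0.0000 cont=0.0000 V=0.0000[hold]; j=6 S=277.4574 intr=0.0000 cont=0.0000 V=0.0000[hold]; j=7 S=378.1362 intr=0.0000 cont=0.0000 V=0.0000[hold]; j=8 S=515.3474 intr=0.0000 cont=0.0000 V=0.0000[hold]  S*(8)=109.6076
k=7: j=0 S=50.5488 intr=96.2612 cont=95.9669 V=96.2612[EX]; j=1 S=68.8910 intr=77.9190 cont=77.6402 V=77.9190[EX]; j=2 S=93.8890 intr=52.9210 cont=52.6634 V=52.9210[EX]; j=3 S=127.9577 intr=18.8523 cont=24.4883 V=24.4883[hold]; j=4 S=174.3887 intr=0.0000 cont=5.3501 V=5.3501[hold]; j=5 S=237.6678 intr=0.0000 cont=0.0000 V=0.0000[hold]; j=6 S=323.9084 intr=0.0000 cont=0.0000 V=0.0000[hold]; j=7 S=441.4425 intr=0.0000 cont=0.0000 V=0.0000[hold]  S*(7)=93.8890
k=6: j=0 S=59.0115 intr=87.7985 cont=87.5113 V=87.7985[EX]; j=1 S=80.4245 intr=66.3855 cont=66.1164 V=66.3855[EX]; j=2 S=109.6076 intr=37.2024 cont=39.5788 V=39.5788[hold]; j=3 S=149.3800 intr=0.0000 cont=15.5331 V=15.5331[hold]; j=4 S=203.5843 intr=0.0000 cont=2.8501 V=2.8501[hold]; j=5 S=277.4574 intr=0.0000 cont=0.0000 V=0.0000[hold]; j=6 S=378.1362 intr=0.0000 cont=0.0000 V=0.0000[hold]  S*(6)=80.4245
k=5: j=0 S=68.8910 intr=77.9190 cont=77.6402 V=77.9190[EX]; j=1 S=93.8890 intr=52.9210 cont=53.7683 V=53.7683[hold]; j=2 S=127.9577 intr=18.8523 cont=28.3071 V=28.3071[hold]; j=3 S=174.3887 intr=0.0000 cont=9.6001 V=9.6001[hold]; j=4 S=237.6678 intr=0.0000 cont=1.5183 V=1.5183[hold]; j=5 S=323.9084 intr=0.0000 cont=0.0000 V=0.0000[hold]  S*(5)=68.8910
k=4: j=0 S=80.4245 intr=66.3855 cont=66.5104 V=66.5104[hold]; j=1 S=109.6076 intr=37.2024 cont=41.8058 V=41.8058[hold]; j=2 S=149.3800 intr=0.0000 cont=19.5436 V=19.5436[hold]; j=3 S=203.5843 intr=0.0000 cont=5.8201 V=5.8201[hold]; j=4 S=277.4574 intr=0.0000 cont=0.8088 V=0.8088[hold]  S*(4)=-
k=3: j=0 S=93.8890 intr=52.9210 cont=54.8704 V=54.8704[hold]; j=1 S=127.9577 intr=18.8523 cont=31.3583 V=31.3583[hold]; j=2 S=174.3887 intr=0.0000 cont=13.1176 V=13.1176[hold]; j=3 S=237.6678 intr=0.0000 cont=3.4766 V=3.4766[hold]  S*(3)=-
k=2: j=0 S=109.6076 intr=37.2024 cont=43.8117 V=43.8117[hold]; j=1 S=149.3800 intr=0.0000 cont=22.8046 V=22.8046[hold]; j=2 S=203.5843 intr=0.0000 cont=8.6045 V=8.6045[hold]  S*(2)=-
k=1: j=0 S=127.9577 intr=18.8523 cont=33.9431 V=33.9431[hold]; j=1 S=174.3887 intr=0.0000 cont=16.1495 V=16.1495[hold]  S*(1)=-
k=0: j=0 S=149.3800 intr=0.0000 cont=25.5914 V=25.5914[hold]  S*(0)=-

price = 25.5914
boundary = - - - - - 68.8910 80.4245 93.8890 109.6076
tree:
25.5914
33.9431 16.1495
43.8117 22.8046 8.6045
54.8704 31.3583 13.1176 3.4766
66.5104 41.8058 19.5436 5.8201 0.8088
77.9190 53.7683 28.3071 9.6001 1.5183 0.0000
87.7985 66.3855 39.5788 15.5331 2.8501 0.0000 0.0000
96.2612 77.9190 52.9210 24.4883 5.3501 0.0000 0.0000 0.0000
103.5103 87.7985 66.3855 37.2024 10.0430 0.0000 0.0000 0.0000 0.0000
109.7198 96.2612 77.9190 52.9210 18.8523 0.0000 0.0000 0.0000 0.0000 0.0000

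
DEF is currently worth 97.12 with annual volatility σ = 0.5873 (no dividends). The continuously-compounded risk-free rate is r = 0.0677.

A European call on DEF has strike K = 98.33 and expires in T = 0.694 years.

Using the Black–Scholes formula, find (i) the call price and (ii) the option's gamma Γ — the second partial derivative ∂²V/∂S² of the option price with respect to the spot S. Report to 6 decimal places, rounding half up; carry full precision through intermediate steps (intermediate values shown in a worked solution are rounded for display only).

σ√T = 0.5873·√0.694 = 0.489260
d₁ = (ln(S/K) + (r+σ²/2)T) / (σ√T) = (ln(97.12/98.33) + (0.0677+0.5873²/2)·0.694) / 0.489260 = (-0.012382 + 0.166671) / 0.489260 = 0.315353
d₂ = d₁ − σ√T = 0.315353 − 0.489260 = -0.173907
e^{−rT} = 0.954103
N(d₁) = 0.623753,  N(d₂) = 0.430969
Call price V = S·N(d₁) − K·e^{−rT}·N(d₂) = 60.578911 − 40.432217 = 20.146694
φ(d₁) = (1/√(2π))·e^{−d₁²/2} = 0.379590
Γ = φ(d₁) / (S·σ·√T) = 0.007989

price = 20.146694
Γ = 0.007989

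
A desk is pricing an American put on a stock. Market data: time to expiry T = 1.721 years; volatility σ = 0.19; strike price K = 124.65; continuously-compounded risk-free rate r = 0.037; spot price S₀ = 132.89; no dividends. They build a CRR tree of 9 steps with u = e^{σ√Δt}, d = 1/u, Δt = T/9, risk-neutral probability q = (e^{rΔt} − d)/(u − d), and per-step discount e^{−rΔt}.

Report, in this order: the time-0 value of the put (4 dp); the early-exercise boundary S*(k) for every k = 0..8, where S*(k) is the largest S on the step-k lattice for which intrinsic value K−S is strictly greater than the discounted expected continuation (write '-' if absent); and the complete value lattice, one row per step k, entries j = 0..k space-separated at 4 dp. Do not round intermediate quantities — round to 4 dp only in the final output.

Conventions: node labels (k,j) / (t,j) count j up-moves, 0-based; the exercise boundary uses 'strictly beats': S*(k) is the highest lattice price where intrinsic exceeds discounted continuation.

params: Δt=0.19122 u=1.08663 d=0.92027 q=0.52192 e^(-rΔt)=0.99295
t_9 payoffs: 61.7368 50.3637 36.9347 21.0780 2.3549 0.0000 0.0000 0.0000 0.0000 0.0000
t_8: node(8,0) S=68.3637 payoff=56.2863 vs cont=55.4075 → 56.2863 [stop]  node(8,1) S=80.7220 payoff=43.9280 vs cont=43.0492 → 43.9280 [stop]  node(8,2) S=95.3145 payoff=29.3355 vs cont=28.4567 → 29.3355 [stop]  node(8,3) S=112.5448 payoff=12.1052 vs cont=11.2264 → 12.1052 [stop]  node(8,4) S=132.8900 payoff=0.0000 vs cont=1.1179 → 1.1179 [wait]  node(8,5) S=156.9130 payoff=0.0000 vs cont=0.0000 → 0.0000 [wait]  node(8,6) S=185.2788 payoff=0.0000 vs cont=0.0000 → 0.0000 [wait]  node(8,7) S=218.7724 payoff=0.0000 vs cont=0.0000 → 0.0000 [wait]  node(8,8) S=258.3207 payoff=0.0000 vs cont=0.0000 → 0.0000 [wait]  ⇒ S*(8)=112.5448
t_7: node(7,0) S=74.2863 payoff=50.3637 vs cont=49.4849 → 50.3637 [stop]  node(7,1) S=87.7153 payoff=36.9347 vs cont=36.0559 → 36.9347 [stop]  node(7,2) S=103.5720 payoff=21.0780 vs cont=20.1992 → 21.0780 [stop]  node(7,3) S=122.2951 payoff=2.3549 vs cont=6.3258 → 6.3258 [wait]  node(7,4) S=144.4028 payoff=0.0000 vs cont=0.5307 → 0.5307 [wait]  node(7,5) S=170.5071 payoff=0.0000 vs cont=0.0000 → 0.0000 [wait]  node(7,6) S=201.3303 payoff=0.0000 vs cont=0.0000 → 0.0000 [wait]  node(7,7) S=237.7256 payoff=0.0000 vs cont=0.0000 → 0.0000 [wait]  ⇒ S*(7)=103.5720
t_6: node(6,0) S=80.7220 payoff=43.9280 vs cont=43.0492 → 43.9280 [stop]  node(6,1) S=95.3145 payoff=29.3355 vs cont=28.4567 → 29.3355 [stop]  node(6,2) S=112.5448 payoff=12.1052 vs cont=13.2842 → 13.2842 [wait]  node(6,3) S=132.8900 payoff=0.0000 vs cont=3.2779 → 3.2779 [wait]  node(6,4) S=156.9130 payoff=0.0000 vs cont=0.2519 → 0.2519 [wait]  node(6,5) S=185.2788 payoff=0.0000 vs cont=0.0000 → 0.0000 [wait]  node(6,6) S=218.7724 payoff=0.0000 vs cont=0.0000 → 0.0000 [wait]  ⇒ S*(6)=95.3145
t_5: node(5,0) S=87.7153 payoff=36.9347 vs cont=36.0559 → 36.9347 [stop]  node(5,1) S=103.5720 payoff=21.0780 vs cont=20.8103 → 21.0780 [stop]  node(5,2) S=122.2951 payoff=2.3549 vs cont=8.0049 → 8.0049 [wait]  node(5,3) S=144.4028 payoff=0.0000 vs cont=1.6866 → 1.6866 [wait]  node(5,4) S=170.5071 payoff=0.0000 vs cont=0.1196 → 0.1196 [wait]  node(5,5) S=201.3303 payoff=0.0000 vs cont=0.0000 → 0.0000 [wait]  ⇒ S*(5)=103.5720
t_4: node(4,0) S=95.3145 payoff=29.3355 vs cont=28.4567 → 29.3355 [stop]  node(4,1) S=112.5448 payoff=12.1052 vs cont=14.1544 → 14.1544 [wait]  node(4,2) S=132.8900 payoff=0.0000 vs cont=4.6741 → 4.6741 [wait]  node(4,3) S=156.9130 payoff=0.0000 vs cont=0.8626 → 0.8626 [wait]  node(4,4) S=185.2788 payoff=0.0000 vs cont=0.0568 → 0.0568 [wait]  ⇒ S*(4)=95.3145
t_3: node(3,0) S=103.5720 payoff=21.0780 vs cont=21.2612 → 21.2612 [wait]  node(3,1) S=122.2951 payoff=2.3549 vs cont=9.1415 → 9.1415 [wait]  node(3,2) S=144.4028 payoff=0.0000 vs cont=2.6659 → 2.6659 [wait]  node(3,3) S=170.5071 payoff=0.0000 vs cont=0.4389 → 0.4389 [wait]  ⇒ S*(3)=-
t_2: node(2,0) S=112.5448 payoff=12.1052 vs cont=14.8304 → 14.8304 [wait]  node(2,1) S=132.8900 payoff=0.0000 vs cont=5.7211 → 5.7211 [wait]  node(2,2) S=156.9130 payoff=0.0000 vs cont=1.4930 → 1.4930 [wait]  ⇒ S*(2)=-
t_1: node(1,0) S=122.2951 payoff=2.3549 vs cont=10.0050 → 10.0050 [wait]  node(1,1) S=144.4028 payoff=0.0000 vs cont=3.4896 → 3.4896 [wait]  ⇒ S*(1)=-
t_0: node(0,0) S=132.8900 payoff=0.0000 vs cont=6.5579 → 6.5579 [wait]  ⇒ S*(0)=-

price = 6.5579
boundary = - - - - 95.3145 103.5720 95.3145 103.5720 112.5448
tree:
6.5579
10.0050 3.4896
14.8304 5.7211 1.4930
21.2612 9.1415 2.6659 0.4389
29.3355 14.1544 4.6741 0.8626 0.0568
36.9347 21.0780 8.0049 1.6866 0.1196 0.0000
43.9280 29.3355 13.2842 3.2779 0.2519 0.0000 0.0000
50.3637 36.9347 21.0780 6.3258 0.5307 0.0000 0.0000 0.0000
56.2863 43.9280 29.3355 12.1052 1.1179 0.0000 0.0000 0.0000 0.0000
61.7368 50.3637 36.9347 21.0780 2.3549 0.0000 0.0000 0.0000 0.0000 0.0000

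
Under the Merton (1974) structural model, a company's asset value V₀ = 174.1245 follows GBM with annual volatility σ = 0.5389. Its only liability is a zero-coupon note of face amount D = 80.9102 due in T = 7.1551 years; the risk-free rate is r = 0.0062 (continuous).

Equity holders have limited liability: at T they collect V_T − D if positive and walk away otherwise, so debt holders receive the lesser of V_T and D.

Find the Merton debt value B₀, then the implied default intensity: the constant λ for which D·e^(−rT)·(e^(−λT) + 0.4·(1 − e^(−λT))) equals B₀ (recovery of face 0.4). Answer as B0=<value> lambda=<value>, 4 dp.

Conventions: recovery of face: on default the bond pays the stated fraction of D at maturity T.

B0=51.1940 lambda=0.1161

Work the structural quantities from V₀ = 174.1245 against face 80.9102:
d₁ = [ln(V₀/D) + (r + σ²/2)T] / (σ√T)
   = [ln(174.1245/80.9102) + (0.0062 + 0.5·0.5389²)·7.1551] / (0.5389·√7.1551)
   = [0.766431 + 1.083329] / 1.441505 = 1.283215
d₂ = d₁ − σ√T = 1.283215 − 1.441505 = -0.158290
N(d₁) = 0.900292,  N(d₂) = 0.437114,  e^(−rT) = 0.956608
E₀ = V₀·N(d₁) − D·e^(−rT)·N(d₂)
   = 174.1245·0.900292 − 80.9102·0.956608·0.437114 = 122.930469
B₀ = V₀ − E₀ = 174.1245 − 122.930469 = 51.194031
e^(−λT) = (B₀·e^(rT)/D − 0.4)/(1 − 0.4) = (51.1940·1.045360/80.9102 − 0.4)/0.6 = 0.43571135
λ = −ln(0.43571135)/7.1551 = 0.116110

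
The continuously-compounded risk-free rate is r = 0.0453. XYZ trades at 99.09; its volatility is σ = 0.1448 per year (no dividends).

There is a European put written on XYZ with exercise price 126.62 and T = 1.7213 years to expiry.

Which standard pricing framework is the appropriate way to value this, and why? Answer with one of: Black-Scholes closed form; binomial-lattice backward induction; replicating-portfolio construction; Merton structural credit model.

Key observation: with XYZ following a GBM at constant σ and r, the European put struck at 126.62 prices in closed form — nothing here needs a stepwise model or a balance sheet.

framework: Black-Scholes closed form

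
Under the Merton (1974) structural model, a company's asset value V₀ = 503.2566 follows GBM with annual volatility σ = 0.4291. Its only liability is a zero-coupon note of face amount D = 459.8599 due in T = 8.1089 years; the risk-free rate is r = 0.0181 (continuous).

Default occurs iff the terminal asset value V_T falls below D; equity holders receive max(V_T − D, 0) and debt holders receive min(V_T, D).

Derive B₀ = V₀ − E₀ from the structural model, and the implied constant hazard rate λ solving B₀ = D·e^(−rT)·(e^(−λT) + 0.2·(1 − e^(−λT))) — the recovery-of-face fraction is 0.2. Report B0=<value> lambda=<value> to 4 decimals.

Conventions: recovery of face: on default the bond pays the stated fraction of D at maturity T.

B0=240.2526 lambda=0.0839

With assets at 503.2566 and a single debt payment of 459.8599 at 8.1089 years:
d₁ = [ln(V₀/D) + (r + σ²/2)T] / (σ√T)
   = [ln(503.2566/459.8599) + (0.0181 + 0.5·0.4291²)·8.1089] / (0.4291·√8.1089)
   = [0.090178 + 0.893304] / 1.221911 = 0.804872
d₂ = d₁ − σ√T = 0.804872 − 1.221911 = -0.417038
N(d₁) = 0.789553,  N(d₂) = 0.338325,  e^(−rT) = 0.863492
E₀ = V₀·N(d₁) − D·e^(−rT)·N(d₂)
   = 503.2566·0.789553 − 459.8599·0.863492·0.338325 = 263.004020
B₀ = V₀ − E₀ = 503.2566 − 263.004020 = 240.252580
e^(−λT) = (B₀·e^(rT)/D − 0.2)/(1 − 0.2) = (240.2526·1.158089/459.8599 − 0.2)/0.8 = 0.50630060
λ = −ln(0.50630060)/8.1089 = 0.083936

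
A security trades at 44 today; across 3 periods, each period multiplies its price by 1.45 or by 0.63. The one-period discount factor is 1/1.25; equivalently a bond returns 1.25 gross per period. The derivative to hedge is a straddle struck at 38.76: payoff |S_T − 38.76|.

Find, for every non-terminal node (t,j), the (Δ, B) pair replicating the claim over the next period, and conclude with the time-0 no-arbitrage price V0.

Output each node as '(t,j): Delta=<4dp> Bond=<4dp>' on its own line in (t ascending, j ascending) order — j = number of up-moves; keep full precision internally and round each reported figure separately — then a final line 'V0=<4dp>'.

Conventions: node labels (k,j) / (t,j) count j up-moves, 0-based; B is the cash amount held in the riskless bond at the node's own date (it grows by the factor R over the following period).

(0,0): Delta=0.7939 Bond=-8.5096
(1,0): Delta=0.0390 Bond=10.2912
(1,1): Delta=0.8998 Bond=-17.3880
(2,0): Delta=-1.0000 Bond=31.0080
(2,1): Delta=0.1846 Bond=7.0111
(2,2): Delta=1.0000 Bond=-31.0080
V0=26.4241

Arbitrage-free pricing uses the up-move probability p* = (R−d)/(u−d) = 0.7561, discounting each step at R = 1.25.
At maturity the claim pays: V(3,0)=27.7579, V(3,1)=13.4378, V(3,2)=19.5213, V(3,3)=95.3795
Node (2,0) S=17.4636: V=(p*·13.4378+(1−p*)·27.7579)/1.25=13.5444; Δ=(13.4378−27.7579)/(25.3222−11.0021)=-1.0000; B=V−Δ·S=31.0080
Node (2,1) S=40.1940: V=(p*·19.5213+(1−p*)·13.4378)/1.25=14.4300; Δ=(19.5213−13.4378)/(58.2813−25.3222)=0.1846; B=V−Δ·S=7.0111
Node (2,2) S=92.5100: V=(p*·95.3795+(1−p*)·19.5213)/1.25=61.5020; Δ=(95.3795−19.5213)/(134.1395−58.2813)=1.0000; B=V−Δ·S=-31.0080
Node (1,0) S=27.7200: V=(p*·14.4300+(1−p*)·13.5444)/1.25=11.3712; Δ=(14.4300−13.5444)/(40.1940−17.4636)=0.0390; B=V−Δ·S=10.2912
Node (1,1) S=63.8000: V=(p*·61.5020+(1−p*)·14.4300)/1.25=40.0168; Δ=(61.5020−14.4300)/(92.5100−40.1940)=0.8998; B=V−Δ·S=-17.3880
Node (0,0) S=44.0000: V=(p*·40.0168+(1−p*)·11.3712)/1.25=26.4241; Δ=(40.0168−11.3712)/(63.8000−27.7200)=0.7939; B=V−Δ·S=-8.5096
Verification: the root portfolio costs Δ(0,0)·S0 + B(0,0) = 26.4241, matching V0.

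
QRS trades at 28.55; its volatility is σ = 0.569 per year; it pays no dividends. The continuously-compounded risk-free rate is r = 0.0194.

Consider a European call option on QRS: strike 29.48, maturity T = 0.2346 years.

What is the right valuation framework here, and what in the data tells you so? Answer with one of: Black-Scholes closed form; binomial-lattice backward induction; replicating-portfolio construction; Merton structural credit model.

Key observation: everything needed for the exact continuous-time valuation of the European call on QRS (strike 29.48) is given, and no feature rules the closed form out.

framework: Black-Scholes closed form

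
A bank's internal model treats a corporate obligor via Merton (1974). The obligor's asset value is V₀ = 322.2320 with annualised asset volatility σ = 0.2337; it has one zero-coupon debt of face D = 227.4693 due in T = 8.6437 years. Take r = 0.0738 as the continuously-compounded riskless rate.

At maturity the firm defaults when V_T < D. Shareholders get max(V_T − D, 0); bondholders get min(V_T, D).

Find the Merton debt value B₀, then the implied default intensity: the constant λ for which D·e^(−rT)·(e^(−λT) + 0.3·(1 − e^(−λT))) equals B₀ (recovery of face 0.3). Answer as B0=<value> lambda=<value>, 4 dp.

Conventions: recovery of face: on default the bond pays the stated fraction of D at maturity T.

B0=115.7978 lambda=0.0062

Equity is a call on the firm's assets struck at D = 227.4693:
d₁ = [ln(V₀/D) + (r + σ²/2)T] / (σ√T)
   = [ln(322.2320/227.4693) + (0.0738 + 0.5·0.2337²)·8.6437] / (0.2337·√8.6437)
   = [0.348256 + 0.873946] / 0.687082 = 1.778831
d₂ = d₁ − σ√T = 1.778831 − 0.687082 = 1.091749
N(d₁) = 0.962366,  N(d₂) = 0.862528,  e^(−rT) = 0.528398
E₀ = V₀·N(d₁) − D·e^(−rT)·N(d₂)
   = 322.2320·0.962366 − 227.4693·0.528398·0.862528 = 206.434158
B₀ = V₀ − E₀ = 322.2320 − 206.434158 = 115.797842
e^(−λT) = (B₀·e^(rT)/D − 0.3)/(1 − 0.3) = (115.7978·1.892512/227.4693 − 0.3)/0.7 = 0.94774446
λ = −ln(0.94774446)/8.6437 = 0.006209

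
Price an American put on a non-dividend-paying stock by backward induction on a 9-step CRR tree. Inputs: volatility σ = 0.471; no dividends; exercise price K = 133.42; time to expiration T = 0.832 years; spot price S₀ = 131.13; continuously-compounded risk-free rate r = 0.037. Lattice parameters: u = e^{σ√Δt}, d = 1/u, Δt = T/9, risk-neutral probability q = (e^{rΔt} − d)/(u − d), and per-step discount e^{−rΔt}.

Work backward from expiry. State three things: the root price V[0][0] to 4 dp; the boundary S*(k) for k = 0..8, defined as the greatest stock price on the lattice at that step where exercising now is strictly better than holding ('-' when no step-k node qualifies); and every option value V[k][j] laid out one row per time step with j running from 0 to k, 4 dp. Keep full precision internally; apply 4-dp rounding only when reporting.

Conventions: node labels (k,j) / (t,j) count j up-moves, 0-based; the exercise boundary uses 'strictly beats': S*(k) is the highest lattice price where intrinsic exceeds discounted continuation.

Δt=0.09244  u=1.15397  d=0.86658  q=0.47618  discount=0.99659
step 9 (expiry): payoffs max(K−S,0) = 97.2824 85.2976 69.3383 48.0862 19.7860 0.0000 0.0000 0.0000 0.0000 0.0000
step 8: (k=8,j=0): S=41.7017, K−S=91.7183, hold=91.2628 ⇒ V=91.7183 exercise | (k=8,j=1): S=55.5316, K−S=77.8884, hold=77.4328 ⇒ V=77.8884 exercise | (k=8,j=2): S=73.9482, K−S=59.4718, hold=59.0162 ⇒ V=59.4718 exercise | (k=8,j=3): S=98.4725, K−S=34.9475, hold=34.4919 ⇒ V=34.9475 exercise | (k=8,j=4): S=131.1300, K−S=2.2900, hold=10.3289 ⇒ V=10.3289 continue | (k=8,j=5): S=174.6181, K−S=0.0000, hold=0.0000 ⇒ V=0.0000 continue | (k=8,j=6): S=232.5286, K−S=0.0000, hold=0.0000 ⇒ V=0.0000 continue | (k=8,j=7): S=309.6447, K−S=0.0000, hold=0.0000 ⇒ V=0.0000 continue | (k=8,j=8): S=412.3356, K−S=0.0000, hold=0.0000 ⇒ V=0.0000 continue  boundary S*=98.4725
step 7: (k=7,j=0): S=48.1224, K−S=85.2976, hold=84.8421 ⇒ V=85.2976 exercise | (k=7,j=1): S=64.0817, K−S=69.3383, hold=68.8827 ⇒ V=69.3383 exercise | (k=7,j=2): S=85.3338, K−S=48.0862, hold=47.6306 ⇒ V=48.0862 exercise | (k=7,j=3): S=113.6340, K−S=19.7860, hold=23.1453 ⇒ V=23.1453 continue | (k=7,j=4): S=151.3198, K−S=0.0000, hold=5.3920 ⇒ V=5.3920 continue | (k=7,j=5): S=201.5036, K−S=0.0000, hold=0.0000 ⇒ V=0.0000 continue | (k=7,j=6): S=268.3305, K−S=0.0000, hold=0.0000 ⇒ V=0.0000 continue | (k=7,j=7): S=357.3199, K−S=0.0000, hold=0.0000 ⇒ V=0.0000 continue  boundary S*=85.3338
step 6: (k=6,j=0): S=55.5316, K−S=77.8884, hold=77.4328 ⇒ V=77.8884 exercise | (k=6,j=1): S=73.9482, K−S=59.4718, hold=59.0162 ⇒ V=59.4718 exercise | (k=6,j=2): S=98.4725, K−S=34.9475, hold=36.0861 ⇒ V=36.0861 continue | (k=6,j=3): S=131.1300, K−S=2.2900, hold=14.6413 ⇒ V=14.6413 continue | (k=6,j=4): S=174.6181, K−S=0.0000, hold=2.8148 ⇒ V=2.8148 continue | (k=6,j=5): S=232.5286, K−S=0.0000, hold=0.0000 ⇒ V=0.0000 continue | (k=6,j=6): S=309.6447, K−S=0.0000, hold=0.0000 ⇒ V=0.0000 continue  boundary S*=73.9482
step 5: (k=5,j=0): S=64.0817, K−S=69.3383, hold=68.8827 ⇒ V=69.3383 exercise | (k=5,j=1): S=85.3338, K−S=48.0862, hold=48.1709 ⇒ V=48.1709 continue | (k=5,j=2): S=113.6340, K−S=19.7860, hold=25.7861 ⇒ V=25.7861 continue | (k=5,j=3): S=151.3198, K−S=0.0000, hold=8.9790 ⇒ V=8.9790 continue | (k=5,j=4): S=201.5036, K−S=0.0000, hold=1.4694 ⇒ V=1.4694 continue | (k=5,j=5): S=268.3305, K−S=0.0000, hold=0.0000 ⇒ V=0.0000 continue  boundary S*=64.0817
step 4: (k=4,j=0): S=73.9482, K−S=59.4718, hold=59.0564 ⇒ V=59.4718 exercise | (k=4,j=1): S=98.4725, K−S=34.9475, hold=37.3836 ⇒ V=37.3836 continue | (k=4,j=2): S=131.1300, K−S=2.2900, hold=17.7222 ⇒ V=17.7222 continue | (k=4,j=3): S=174.6181, K−S=0.0000, hold=5.3846 ⇒ V=5.3846 continue | (k=4,j=4): S=232.5286, K−S=0.0000, hold=0.7671 ⇒ V=0.7671 continue  boundary S*=73.9482
step 3: (k=3,j=0): S=85.3338, K−S=48.0862, hold=48.7866 ⇒ V=48.7866 continue | (k=3,j=1): S=113.6340, K−S=19.7860, hold=27.9255 ⇒ V=27.9255 continue | (k=3,j=2): S=151.3198, K−S=0.0000, hold=11.8068 ⇒ V=11.8068 continue | (k=3,j=3): S=201.5036, K−S=0.0000, hold=3.1749 ⇒ V=3.1749 continue  boundary S*=-
step 2: (k=2,j=0): S=98.4725, K−S=34.9475, hold=38.7203 ⇒ V=38.7203 continue | (k=2,j=1): S=131.1300, K−S=2.2900, hold=20.1809 ⇒ V=20.1809 continue | (k=2,j=2): S=174.6181, K−S=0.0000, hold=7.6702 ⇒ V=7.6702 continue  boundary S*=-
step 1: (k=1,j=0): S=113.6340, K−S=19.7860, hold=29.7901 ⇒ V=29.7901 continue | (k=1,j=1): S=151.3198, K−S=0.0000, hold=14.1750 ⇒ V=14.1750 continue  boundary S*=-
step 0: (k=0,j=0): S=131.1300, K−S=2.2900, hold=22.2781 ⇒ V=22.2781 continue  boundary S*=-

price = 22.2781
boundary = - - - - 73.9482 64.0817 73.9482 85.3338 98.4725
tree:
22.2781
29.7901 14.1750
38.7203 20.1809 7.6702
48.7866 27.9255 11.8068 3.1749
59.4718 37.3836 17.7222 5.3846 0.7671
69.3383 48.1709 25.7861 8.9790 1.4694 0.0000
77.8884 59.4718 36.0861 14.6413 2.8148 0.0000 0.0000
85.2976 69.3383 48.0862 23.1453 5.3920 0.0000 0.0000 0.0000
91.7183 77.8884 59.4718 34.9475 10.3289 0.0000 0.0000 0.0000 0.0000
97.2824 85.2976 69.3383 48.0862 19.7860 0.0000 0.0000 0.0000 0.0000 0.0000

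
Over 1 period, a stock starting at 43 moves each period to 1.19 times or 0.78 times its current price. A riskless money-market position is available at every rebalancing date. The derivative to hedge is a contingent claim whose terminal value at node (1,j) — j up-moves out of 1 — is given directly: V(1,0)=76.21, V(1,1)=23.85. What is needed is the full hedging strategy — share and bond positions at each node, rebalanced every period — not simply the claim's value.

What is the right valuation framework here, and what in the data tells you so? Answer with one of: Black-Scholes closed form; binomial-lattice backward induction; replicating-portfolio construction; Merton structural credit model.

Key observation: since the answer must list Δ and B at each node of the 1.19/0.78 lattice on 43, the replicating-portfolio method — solving the two-state system at every node — is the one that applies.

framework: replicating-portfolio construction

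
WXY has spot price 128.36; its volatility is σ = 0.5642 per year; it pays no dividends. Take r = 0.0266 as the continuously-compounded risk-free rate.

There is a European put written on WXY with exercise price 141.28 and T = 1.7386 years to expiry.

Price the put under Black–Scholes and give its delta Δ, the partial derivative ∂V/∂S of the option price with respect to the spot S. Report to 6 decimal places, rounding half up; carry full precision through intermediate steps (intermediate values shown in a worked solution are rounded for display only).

σ√T = 0.5642·√1.7386 = 0.743931
d₁ = (ln(S/K) + (r+σ²/2)T) / (σ√T) = (ln(128.36/141.28) + (0.0266+0.5642²/2)·1.7386) / 0.743931 = (-0.095905 + 0.322964) / 0.743931 = 0.305215
d₂ = d₁ − σ√T = 0.305215 − 0.743931 = -0.438717
e^{−rT} = 0.954806
N(−d₁) = 0.380101,  N(−d₂) = 0.669567
Put price V = K·e^{−rT}·N(−d₂) − S·N(−d₁) = 90.321211 − 48.789804 = 41.531407
Δ = −N(−d₁) = -0.380101

price = 41.531407
Δ = -0.380101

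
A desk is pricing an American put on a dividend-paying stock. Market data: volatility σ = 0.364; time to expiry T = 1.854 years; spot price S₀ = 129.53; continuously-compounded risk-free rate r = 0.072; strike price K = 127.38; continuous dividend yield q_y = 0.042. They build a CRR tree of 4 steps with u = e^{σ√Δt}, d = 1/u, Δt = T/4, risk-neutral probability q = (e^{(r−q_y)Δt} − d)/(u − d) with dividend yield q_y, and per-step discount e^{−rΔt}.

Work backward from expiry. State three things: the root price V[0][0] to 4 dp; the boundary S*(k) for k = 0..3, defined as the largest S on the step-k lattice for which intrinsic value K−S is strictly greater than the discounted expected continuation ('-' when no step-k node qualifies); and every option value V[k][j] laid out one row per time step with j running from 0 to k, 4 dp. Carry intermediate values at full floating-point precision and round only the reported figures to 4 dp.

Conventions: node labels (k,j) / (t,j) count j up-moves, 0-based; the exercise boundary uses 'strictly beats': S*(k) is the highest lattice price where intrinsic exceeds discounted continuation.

Δt=0.46350  u=1.28122  d=0.78050  q=0.46633  discount=0.96718
step 4 (expiry): payoffs max(K−S,0) = 79.3101 48.4719 0.0000 0.0000 0.0000
step 3: (k=3,j=0): S=61.5882, K−S=65.7918, hold=62.7984 ⇒ V=65.7918 exercise | (k=3,j=1): S=101.0988, K−S=26.2812, hold=25.0192 ⇒ V=26.2812 exercise | (k=3,j=2): S=165.9567, K−S=0.0000, hold=0.0000 ⇒ V=0.0000 continue | (k=3,j=3): S=272.4228, K−S=0.0000, hold=0.0000 ⇒ V=0.0000 continue  boundary S*=101.0988
step 2: (k=2,j=0): S=78.9081, K−S=48.4719, hold=45.8124 ⇒ V=48.4719 exercise | (k=2,j=1): S=129.5300, K−S=0.0000, hold=13.5653 ⇒ V=13.5653 continue | (k=2,j=2): S=212.6273, K−S=0.0000, hold=0.0000 ⇒ V=0.0000 continue  boundary S*=78.9081
step 1: (k=1,j=0): S=101.0988, K−S=26.2812, hold=31.1374 ⇒ V=31.1374 continue | (k=1,j=1): S=165.9567, K−S=0.0000, hold=7.0018 ⇒ V=7.0018 continue  boundary S*=-
step 0: (k=0,j=0): S=129.5300, K−S=0.0000, hold=19.2298 ⇒ V=19.2298 continue  boundary S*=-

price = 19.2298
boundary = - - 78.9081 101.0988
tree:
19.2298
31.1374 7.0018
48.4719 13.5653 0.0000
65.7918 26.2812 0.0000 0.0000
79.3101 48.4719 0.0000 0.0000 0.0000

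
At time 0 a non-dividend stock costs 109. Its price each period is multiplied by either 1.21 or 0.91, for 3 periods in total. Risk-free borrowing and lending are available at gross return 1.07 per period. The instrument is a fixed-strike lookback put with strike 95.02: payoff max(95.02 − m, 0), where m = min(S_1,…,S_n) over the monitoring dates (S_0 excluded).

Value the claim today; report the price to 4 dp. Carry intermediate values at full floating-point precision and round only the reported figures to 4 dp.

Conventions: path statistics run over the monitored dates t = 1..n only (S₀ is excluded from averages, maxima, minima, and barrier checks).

price = 1.5196

Under the martingale measure an up-move has probability p* = 0.5333; value the claim as the probability-weighted average of per-path payoffs, discounted 3 periods at R = 1.07.
Enumerate all 2^3 = 8 price paths (U = up ×1.21, D = down ×0.91); each path with k up-moves has probability p*^k·(1−p*)^(3−k).
DDD: m=82.1392, payoff=12.8808, prob=0.101630
UDD: m=109.2181, payoff=0.0000, prob=0.116148
DUD: m=99.1900, payoff=0.0000, prob=0.116148
UUD: m=131.8900, payoff=0.0000, prob=0.132741
DDU: m=90.2629, payoff=4.7571, prob=0.116148
UDU: m=120.0199, payoff=0.0000, prob=0.132741
DUU: m=99.1900, payoff=0.0000, prob=0.132741
UUU: m=131.8900, payoff=0.0000, prob=0.151704
Price = Σ prob·payoff / R^3 = 1.861595 / 1.225043 = 1.5196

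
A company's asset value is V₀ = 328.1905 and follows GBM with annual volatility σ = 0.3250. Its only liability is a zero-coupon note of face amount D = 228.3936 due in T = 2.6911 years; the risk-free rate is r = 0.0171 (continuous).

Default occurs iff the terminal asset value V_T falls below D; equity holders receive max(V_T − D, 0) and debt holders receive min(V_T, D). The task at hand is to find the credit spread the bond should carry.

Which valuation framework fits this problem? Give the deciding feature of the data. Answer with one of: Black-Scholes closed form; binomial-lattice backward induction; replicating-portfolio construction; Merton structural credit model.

Key observation: a levered firm with one bullet debt due at 2.6911 years is the canonical structural-credit setup: equity is a call on the firm's assets struck at the face value.

framework: Merton structural credit model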